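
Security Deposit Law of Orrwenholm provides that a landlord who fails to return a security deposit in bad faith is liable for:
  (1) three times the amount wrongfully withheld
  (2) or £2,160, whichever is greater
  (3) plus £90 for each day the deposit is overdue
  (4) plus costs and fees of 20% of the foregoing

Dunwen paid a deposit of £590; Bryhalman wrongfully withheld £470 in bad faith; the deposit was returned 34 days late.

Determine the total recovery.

Trebled: 3 × £470 = £1,410
Minimum £2,160: £1,410 is below the minimum → £2,160
Late-return penalty: 34 × £90 = £3,060
Damages plus late penalty: £2,160 + £3,060 = £5,220
Costs and fees: 20% of £5,220 = £1,044
Total recovery: £5,220 + £1,044 = £6,264

£6,264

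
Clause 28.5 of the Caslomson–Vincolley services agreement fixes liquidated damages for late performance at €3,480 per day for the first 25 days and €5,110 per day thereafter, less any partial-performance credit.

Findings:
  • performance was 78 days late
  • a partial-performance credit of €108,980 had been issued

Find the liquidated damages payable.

First 25 days: 25 × €3,480 = €87,000
Remaining days: (78 − 25) × €5,110 = €270,830
Accrued per-day damages: €87,000 + €270,830 = €357,830
Less partial-performance credit: €357,830 − €108,980 = €248,850

€248,850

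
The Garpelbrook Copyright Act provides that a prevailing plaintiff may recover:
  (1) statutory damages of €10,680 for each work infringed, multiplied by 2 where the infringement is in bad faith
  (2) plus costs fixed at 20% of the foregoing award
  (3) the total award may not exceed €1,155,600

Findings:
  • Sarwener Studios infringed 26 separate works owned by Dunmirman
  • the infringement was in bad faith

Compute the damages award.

€666,432

Statutory damages: 26 × €10,680 = €277,680
Doubled: 2 × €277,680 = €555,360
Costs: 20% of €555,360 = €111,072
Award plus costs: €555,360 + €111,072 = €666,432
Cap at €1,155,600: €666,432 is within the cap, no reduction.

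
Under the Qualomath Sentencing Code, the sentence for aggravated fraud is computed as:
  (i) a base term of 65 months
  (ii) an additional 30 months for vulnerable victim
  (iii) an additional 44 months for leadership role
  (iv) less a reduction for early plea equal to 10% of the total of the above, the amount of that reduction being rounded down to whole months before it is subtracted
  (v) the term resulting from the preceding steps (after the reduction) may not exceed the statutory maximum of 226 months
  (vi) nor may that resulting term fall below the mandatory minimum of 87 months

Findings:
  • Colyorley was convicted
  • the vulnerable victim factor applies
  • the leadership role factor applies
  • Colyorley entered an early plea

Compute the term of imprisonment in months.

Vulnerable victim enhancement: +30 months
Leadership role enhancement: +44 months
Adjusted term: 65 months + 30 months + 44 months = 139 months
Early plea reduction: 10% of 139 months = 13 months (rounded down)
After reduction: 139 − 13 = 126 months
Cap at 226 months: 126 months is within the cap, no reduction.
Minimum 87 months: 126 months meets the minimum, no increase.

126 months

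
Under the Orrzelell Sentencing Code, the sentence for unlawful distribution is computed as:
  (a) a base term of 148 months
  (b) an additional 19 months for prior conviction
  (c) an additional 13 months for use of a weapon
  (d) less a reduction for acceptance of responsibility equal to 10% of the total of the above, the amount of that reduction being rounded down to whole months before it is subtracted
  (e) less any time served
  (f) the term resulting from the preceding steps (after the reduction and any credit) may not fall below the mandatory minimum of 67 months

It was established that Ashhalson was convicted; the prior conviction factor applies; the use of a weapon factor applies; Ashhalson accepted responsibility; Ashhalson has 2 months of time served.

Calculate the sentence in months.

Prior conviction enhancement: +19 months
Use of a weapon enhancement: +13 months
Adjusted term: 148 months + 19 months + 13 months = 180 months
Acceptance of responsibility reduction: 10% of 180 months = 18 months (rounded down)
After reduction: 180 − 18 = 162 months
Less time served: 162 months − 2 months = 160 months
Minimum 67 months: 160 months meets the minimum, no increase.

160 months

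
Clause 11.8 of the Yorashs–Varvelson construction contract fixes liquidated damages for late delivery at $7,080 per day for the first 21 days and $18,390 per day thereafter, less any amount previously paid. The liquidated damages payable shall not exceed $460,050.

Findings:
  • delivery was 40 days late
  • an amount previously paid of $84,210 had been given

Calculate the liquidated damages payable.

$413,880

First 21 days: 21 × $7,080 = $148,680
Remaining days: (40 − 21) × $18,390 = $349,410
Accrued per-day damages: $148,680 + $349,410 = $498,090
Less amount previously paid: $498,090 − $84,210 = $413,880
Cap at $460,050: $413,880 is within the cap, no reduction.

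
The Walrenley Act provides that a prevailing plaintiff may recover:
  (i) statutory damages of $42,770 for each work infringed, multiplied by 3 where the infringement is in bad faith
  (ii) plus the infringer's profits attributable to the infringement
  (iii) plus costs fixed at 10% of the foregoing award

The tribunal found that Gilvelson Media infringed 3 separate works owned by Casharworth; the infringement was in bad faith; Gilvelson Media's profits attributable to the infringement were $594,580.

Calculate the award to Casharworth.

$1,077,461

Statutory damages: 3 × $42,770 = $128,310
Trebled: 3 × $128,310 = $384,930
Combined award: $384,930 + $594,580 = $979,510
Costs: 10% of $979,510 = $97,951
Award plus costs: $979,510 + $97,951 = $1,077,461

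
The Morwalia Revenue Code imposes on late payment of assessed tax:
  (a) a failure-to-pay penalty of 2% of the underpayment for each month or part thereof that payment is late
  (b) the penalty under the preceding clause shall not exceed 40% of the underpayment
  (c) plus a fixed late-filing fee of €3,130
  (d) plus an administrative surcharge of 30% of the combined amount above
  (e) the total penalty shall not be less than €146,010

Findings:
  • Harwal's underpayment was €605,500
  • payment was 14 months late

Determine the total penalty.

Accrued rate: 2% × 14 = 28%, capped at 40% → 28%
Failure-to-pay penalty: 28% of €605,500 = €169,540
Penalty before surcharge: €169,540 + €3,130 = €172,670
Administrative surcharge: 30% of €172,670 = €51,801
Total penalty: €172,670 + €51,801 = €224,471
Minimum €146,010: €224,471 meets the minimum, no increase.

Penalty: €224,471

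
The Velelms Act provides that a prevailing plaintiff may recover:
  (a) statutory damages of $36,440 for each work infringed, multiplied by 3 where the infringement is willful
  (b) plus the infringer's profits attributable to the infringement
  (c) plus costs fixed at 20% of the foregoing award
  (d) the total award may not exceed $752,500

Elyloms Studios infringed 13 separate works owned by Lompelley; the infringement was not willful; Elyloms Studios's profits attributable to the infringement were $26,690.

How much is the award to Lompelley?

Statutory damages: 13 × $36,440 = $473,720
Infringement not willful: no ×3 enhancement.
Combined award: $473,720 + $26,690 = $500,410
Costs: 20% of $500,410 = $100,082
Award plus costs: $500,410 + $100,082 = $600,492
Cap at $752,500: $600,492 is within the cap, no reduction.

$600,492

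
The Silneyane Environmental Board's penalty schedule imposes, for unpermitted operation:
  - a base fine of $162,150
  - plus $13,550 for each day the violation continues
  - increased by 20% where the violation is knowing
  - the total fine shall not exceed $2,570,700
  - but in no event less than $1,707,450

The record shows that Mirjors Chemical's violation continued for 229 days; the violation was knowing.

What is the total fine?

Per-day component: 229 × $13,550 = $3,102,950
Base plus per-day: $162,150 + $3,102,950 = $3,265,100
Enhancement: 20% of $3,265,100 = $653,020
Enhanced fine: $3,265,100 + $653,020 = $3,918,120
Cap at $2,570,700: $3,918,120 exceeds the cap → $2,570,700
Minimum $1,707,450: $2,570,700 meets the minimum, no increase.

$2,570,700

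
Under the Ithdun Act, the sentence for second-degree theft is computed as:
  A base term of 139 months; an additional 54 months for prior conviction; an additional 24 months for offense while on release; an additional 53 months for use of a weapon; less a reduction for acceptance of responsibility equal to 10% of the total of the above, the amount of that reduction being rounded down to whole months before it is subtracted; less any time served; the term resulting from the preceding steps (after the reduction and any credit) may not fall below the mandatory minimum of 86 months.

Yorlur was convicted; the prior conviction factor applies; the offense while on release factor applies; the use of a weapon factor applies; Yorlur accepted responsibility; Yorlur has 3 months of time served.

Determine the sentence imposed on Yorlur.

240 months

Prior conviction enhancement: +54 months
Offense while on release enhancement: +24 months
Use of a weapon enhancement: +53 months
Adjusted term: 139 months + 54 months + 24 months + 53 months = 270 months
Acceptance of responsibility reduction: 10% of 270 months = 27 months (rounded down)
After reduction: 270 − 27 = 243 months
Less time served: 243 months − 3 months = 240 months
Minimum 86 months: 240 months meets the minimum, no increase.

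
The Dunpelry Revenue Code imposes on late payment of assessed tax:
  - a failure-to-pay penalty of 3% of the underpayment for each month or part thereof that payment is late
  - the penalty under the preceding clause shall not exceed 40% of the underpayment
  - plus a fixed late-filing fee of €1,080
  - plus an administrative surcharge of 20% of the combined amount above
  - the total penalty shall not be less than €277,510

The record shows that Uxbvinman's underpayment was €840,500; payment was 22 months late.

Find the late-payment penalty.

Accrued rate: 3% × 22 = 66%, capped at 40% → 40%
Failure-to-pay penalty: 40% of €840,500 = €336,200
Penalty before surcharge: €336,200 + €1,080 = €337,280
Administrative surcharge: 20% of €337,280 = €67,456
Total penalty: €337,280 + €67,456 = €404,736
Minimum €277,510: €404,736 meets the minimum, no increase.

Penalty: €404,736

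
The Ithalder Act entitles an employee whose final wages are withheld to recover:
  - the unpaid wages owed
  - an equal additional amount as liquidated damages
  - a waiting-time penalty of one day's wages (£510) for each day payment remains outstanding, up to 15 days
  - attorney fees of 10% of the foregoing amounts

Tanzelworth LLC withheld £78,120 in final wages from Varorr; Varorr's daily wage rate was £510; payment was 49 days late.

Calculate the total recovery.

£180,279

Liquidated damages (equal amount): £78,120
Penalty days: min(49, 15) = 15
Waiting-time penalty: 15 × £510 = £7,650
Subtotal: £78,120 + £78,120 + £7,650 = £163,890
Attorney fees: 10% of £163,890 = £16,389
Total award: £163,890 + £16,389 = £180,279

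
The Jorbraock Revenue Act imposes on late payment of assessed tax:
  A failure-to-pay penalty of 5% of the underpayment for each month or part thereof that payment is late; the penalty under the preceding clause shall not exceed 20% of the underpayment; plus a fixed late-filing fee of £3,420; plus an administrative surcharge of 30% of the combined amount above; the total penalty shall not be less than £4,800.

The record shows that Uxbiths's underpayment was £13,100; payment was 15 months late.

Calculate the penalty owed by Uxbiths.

Penalty: £7,852

Accrued rate: 5% × 15 = 75%, capped at 20% → 20%
Failure-to-pay penalty: 20% of £13,100 = £2,620
Penalty before surcharge: £2,620 + £3,420 = £6,040
Administrative surcharge: 30% of £6,040 = £1,812
Total penalty: £6,040 + £1,812 = £7,852
Minimum £4,800: £7,852 meets the minimum, no increase.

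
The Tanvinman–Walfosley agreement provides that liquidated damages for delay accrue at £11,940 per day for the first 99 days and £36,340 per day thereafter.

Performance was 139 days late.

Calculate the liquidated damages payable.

First 99 days: 99 × £11,940 = £1,182,060
Remaining days: (139 − 99) × £36,340 = £1,453,600
Accrued per-day damages: £1,182,060 + £1,453,600 = £2,635,660

£2,635,660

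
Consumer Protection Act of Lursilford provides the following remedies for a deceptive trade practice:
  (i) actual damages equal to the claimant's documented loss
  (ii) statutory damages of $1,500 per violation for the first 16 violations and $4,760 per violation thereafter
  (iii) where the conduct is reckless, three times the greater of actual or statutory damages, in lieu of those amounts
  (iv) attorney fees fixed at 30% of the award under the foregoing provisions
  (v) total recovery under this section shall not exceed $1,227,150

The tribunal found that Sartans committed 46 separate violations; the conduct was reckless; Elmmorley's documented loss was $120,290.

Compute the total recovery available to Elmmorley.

First 16 violations: 16 × $1,500 = $24,000
Remaining violations: (46 − 16) × $4,760 = $142,800
Statutory damages: $24,000 + $142,800 = $166,800
Greater of actual damages ($120,290) or statutory damages ($166,800): $166,800
Trebled: 3 × $166,800 = $500,400
Attorney fees: 30% of $500,400 = $150,120
Total before cap: $500,400 + $150,120 = $650,520
Cap at $1,227,150: $650,520 is within the cap, no reduction.

$650,520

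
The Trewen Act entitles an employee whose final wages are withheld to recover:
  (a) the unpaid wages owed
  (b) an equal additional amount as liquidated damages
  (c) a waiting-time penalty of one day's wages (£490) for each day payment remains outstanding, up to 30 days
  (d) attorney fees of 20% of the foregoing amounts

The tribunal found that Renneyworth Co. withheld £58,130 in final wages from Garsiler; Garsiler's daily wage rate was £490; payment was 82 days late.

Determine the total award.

£157,152

Liquidated damages (equal amount): £58,130
Penalty days: min(82, 30) = 30
Waiting-time penalty: 30 × £490 = £14,700
Subtotal: £58,130 + £58,130 + £14,700 = £130,960
Attorney fees: 20% of £130,960 = £26,192
Total award: £130,960 + £26,192 = £157,152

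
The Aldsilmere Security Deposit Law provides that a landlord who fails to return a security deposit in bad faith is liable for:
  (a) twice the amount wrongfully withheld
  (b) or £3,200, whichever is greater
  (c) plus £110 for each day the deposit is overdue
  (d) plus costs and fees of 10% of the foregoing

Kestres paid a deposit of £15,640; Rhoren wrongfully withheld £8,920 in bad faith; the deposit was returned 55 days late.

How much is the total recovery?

£26,279

Doubled: 2 × £8,920 = £17,840
Minimum £3,200: £17,840 meets the minimum, no increase.
Late-return penalty: 55 × £110 = £6,050
Damages plus late penalty: £17,840 + £6,050 = £23,890
Costs and fees: 10% of £23,890 = £2,389
Total recovery: £23,890 + £2,389 = £26,279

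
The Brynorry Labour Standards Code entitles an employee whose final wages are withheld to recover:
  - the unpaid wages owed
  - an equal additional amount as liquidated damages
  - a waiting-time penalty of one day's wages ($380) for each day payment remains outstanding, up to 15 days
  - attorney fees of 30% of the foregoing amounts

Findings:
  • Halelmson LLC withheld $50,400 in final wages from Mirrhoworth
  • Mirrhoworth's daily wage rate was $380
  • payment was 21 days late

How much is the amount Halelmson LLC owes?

Liquidated damages (equal amount): $50,400
Penalty days: min(21, 15) = 15
Waiting-time penalty: 15 × $380 = $5,700
Subtotal: $50,400 + $50,400 + $5,700 = $106,500
Attorney fees: 30% of $106,500 = $31,950
Total award: $106,500 + $31,950 = $138,450

$138,450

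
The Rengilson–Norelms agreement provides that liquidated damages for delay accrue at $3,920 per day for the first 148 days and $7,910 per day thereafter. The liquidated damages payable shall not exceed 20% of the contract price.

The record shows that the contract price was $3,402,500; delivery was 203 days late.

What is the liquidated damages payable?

First 148 days: 148 × $3,920 = $580,160
Remaining days: (203 − 148) × $7,910 = $435,050
Accrued per-day damages: $580,160 + $435,050 = $1,015,210
Cap: 20% of $3,402,500 = $680,500
Cap at $680,500: $1,015,210 exceeds the cap → $680,500

$680,500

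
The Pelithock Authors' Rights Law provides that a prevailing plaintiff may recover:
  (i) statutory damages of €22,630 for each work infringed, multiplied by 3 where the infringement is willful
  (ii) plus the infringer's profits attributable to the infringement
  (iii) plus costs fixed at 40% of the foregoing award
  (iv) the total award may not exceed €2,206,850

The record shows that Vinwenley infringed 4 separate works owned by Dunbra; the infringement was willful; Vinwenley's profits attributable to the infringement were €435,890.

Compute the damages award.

Statutory damages: 4 × €22,630 = €90,520
Trebled: 3 × €90,520 = €271,560
Combined award: €271,560 + €435,890 = €707,450
Costs: 40% of €707,450 = €282,980
Award plus costs: €707,450 + €282,980 = €990,430
Cap at €2,206,850: €990,430 is within the cap, no reduction.

€990,430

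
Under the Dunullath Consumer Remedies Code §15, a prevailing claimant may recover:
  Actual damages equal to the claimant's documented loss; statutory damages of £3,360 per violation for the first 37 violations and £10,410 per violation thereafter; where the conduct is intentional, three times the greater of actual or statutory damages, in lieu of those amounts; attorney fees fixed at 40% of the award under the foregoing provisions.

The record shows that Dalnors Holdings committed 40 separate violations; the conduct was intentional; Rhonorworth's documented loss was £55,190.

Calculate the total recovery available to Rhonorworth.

First 37 violations: 37 × £3,360 = £124,320
Remaining violations: (40 − 37) × £10,410 = £31,230
Statutory damages: £124,320 + £31,230 = £155,550
Greater of actual damages (£55,190) or statutory damages (£155,550): £155,550
Trebled: 3 × £155,550 = £466,650
Attorney fees: 40% of £466,650 = £186,660
Total recovery: £466,650 + £186,660 = £653,310

£653,310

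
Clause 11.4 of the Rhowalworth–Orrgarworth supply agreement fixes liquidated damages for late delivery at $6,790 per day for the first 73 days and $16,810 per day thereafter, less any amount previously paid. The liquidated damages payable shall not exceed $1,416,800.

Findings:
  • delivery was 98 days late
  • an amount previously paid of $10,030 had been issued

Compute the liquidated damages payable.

First 73 days: 73 × $6,790 = $495,670
Remaining days: (98 − 73) × $16,810 = $420,250
Accrued per-day damages: $495,670 + $420,250 = $915,920
Less amount previously paid: $915,920 − $10,030 = $905,890
Cap at $1,416,800: $905,890 is within the cap, no reduction.

$905,890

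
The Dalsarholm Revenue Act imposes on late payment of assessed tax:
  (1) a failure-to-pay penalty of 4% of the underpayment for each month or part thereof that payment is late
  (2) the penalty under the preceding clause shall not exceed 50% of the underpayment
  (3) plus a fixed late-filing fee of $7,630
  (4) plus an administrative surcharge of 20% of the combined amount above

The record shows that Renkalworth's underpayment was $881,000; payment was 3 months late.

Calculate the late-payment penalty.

Accrued rate: 4% × 3 = 12%, capped at 50% → 12%
Failure-to-pay penalty: 12% of $881,000 = $105,720
Penalty before surcharge: $105,720 + $7,630 = $113,350
Administrative surcharge: 20% of $113,350 = $22,670
Total penalty: $113,350 + $22,670 = $136,020

$136,020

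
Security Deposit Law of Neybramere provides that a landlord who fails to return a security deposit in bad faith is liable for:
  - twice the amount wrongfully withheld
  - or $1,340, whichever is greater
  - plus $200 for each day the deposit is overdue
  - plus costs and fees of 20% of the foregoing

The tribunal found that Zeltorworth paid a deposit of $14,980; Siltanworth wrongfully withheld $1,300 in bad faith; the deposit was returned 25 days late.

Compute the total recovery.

$9,120

Doubled: 2 × $1,300 = $2,600
Minimum $1,340: $2,600 meets the minimum, no increase.
Late-return penalty: 25 × $200 = $5,000
Damages plus late penalty: $2,600 + $5,000 = $7,600
Costs and fees: 20% of $7,600 = $1,520
Total recovery: $7,600 + $1,520 = $9,120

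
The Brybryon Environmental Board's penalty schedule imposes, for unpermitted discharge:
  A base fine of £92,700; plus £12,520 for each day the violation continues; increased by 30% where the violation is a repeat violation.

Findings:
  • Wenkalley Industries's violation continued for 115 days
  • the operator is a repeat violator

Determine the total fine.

Per-day component: 115 × £12,520 = £1,439,800
Base plus per-day: £92,700 + £1,439,800 = £1,532,500
Enhancement: 30% of £1,532,500 = £459,750
Enhanced fine: £1,532,500 + £459,750 = £1,992,250

Civil penalty: £1,992,250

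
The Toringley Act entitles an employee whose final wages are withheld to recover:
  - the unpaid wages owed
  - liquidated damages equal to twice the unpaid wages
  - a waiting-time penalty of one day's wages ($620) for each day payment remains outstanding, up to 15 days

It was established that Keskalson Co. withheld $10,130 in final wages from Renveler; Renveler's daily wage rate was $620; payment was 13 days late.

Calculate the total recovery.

Doubled: 2 × $10,130 = $20,260
Penalty days: min(13, 15) = 13
Waiting-time penalty: 13 × $620 = $8,060
Total award: $10,130 + $20,260 + $8,060 = $38,450

$38,450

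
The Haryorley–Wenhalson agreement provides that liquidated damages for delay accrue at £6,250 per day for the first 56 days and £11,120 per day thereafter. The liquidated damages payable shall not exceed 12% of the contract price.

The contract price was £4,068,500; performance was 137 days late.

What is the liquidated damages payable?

First 56 days: 56 × £6,250 = £350,000
Remaining days: (137 − 56) × £11,120 = £900,720
Accrued per-day damages: £350,000 + £900,720 = £1,250,720
Cap: 12% of £4,068,500 = £488,220
Cap at £488,220: £1,250,720 exceeds the cap → £488,220

£488,220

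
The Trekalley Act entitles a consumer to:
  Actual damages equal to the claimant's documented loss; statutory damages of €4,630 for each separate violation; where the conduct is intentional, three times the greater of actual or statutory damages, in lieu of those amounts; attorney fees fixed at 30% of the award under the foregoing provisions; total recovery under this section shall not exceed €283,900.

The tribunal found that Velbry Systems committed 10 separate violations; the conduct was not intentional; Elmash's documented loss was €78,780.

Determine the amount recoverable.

€162,604

Statutory damages: 10 × €4,630 = €46,300
Conduct not intentional: the in-lieu enhancement does not apply.
Actual plus statutory damages: €78,780 + €46,300 = €125,080
Attorney fees: 30% of €125,080 = €37,524
Total before cap: €125,080 + €37,524 = €162,604
Cap at €283,900: €162,604 is within the cap, no reduction.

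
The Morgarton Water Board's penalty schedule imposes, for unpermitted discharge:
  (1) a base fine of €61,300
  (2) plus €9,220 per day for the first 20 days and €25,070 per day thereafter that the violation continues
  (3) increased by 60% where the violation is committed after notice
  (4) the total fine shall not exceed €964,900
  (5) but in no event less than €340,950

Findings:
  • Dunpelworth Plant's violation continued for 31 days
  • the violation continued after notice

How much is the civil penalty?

€834,352

First 20 days: 20 × €9,220 = €184,400
Remaining days: (31 − 20) × €25,070 = €275,770
Per-day component: €184,400 + €275,770 = €460,170
Base plus per-day: €61,300 + €460,170 = €521,470
Enhancement: 60% of €521,470 = €312,882
Enhanced fine: €521,470 + €312,882 = €834,352
Cap at €964,900: €834,352 is within the cap, no reduction.
Minimum €340,950: €834,352 meets the minimum, no increase.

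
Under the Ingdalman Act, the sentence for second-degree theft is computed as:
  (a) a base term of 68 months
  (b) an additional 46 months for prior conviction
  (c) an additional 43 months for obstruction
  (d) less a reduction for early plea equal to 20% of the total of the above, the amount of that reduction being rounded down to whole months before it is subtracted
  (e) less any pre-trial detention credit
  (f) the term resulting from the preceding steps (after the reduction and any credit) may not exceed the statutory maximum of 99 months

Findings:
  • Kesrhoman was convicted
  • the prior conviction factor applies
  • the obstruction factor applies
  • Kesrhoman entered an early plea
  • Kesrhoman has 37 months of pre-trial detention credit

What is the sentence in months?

89 months

Prior conviction enhancement: +46 months
Obstruction enhancement: +43 months
Adjusted term: 68 months + 46 months + 43 months = 157 months
Early plea reduction: 20% of 157 months = 31 months (rounded down)
After reduction: 157 − 31 = 126 months
Less pre-trial detention credit: 126 months − 37 months = 89 months
Cap at 99 months: 89 months is within the cap, no reduction.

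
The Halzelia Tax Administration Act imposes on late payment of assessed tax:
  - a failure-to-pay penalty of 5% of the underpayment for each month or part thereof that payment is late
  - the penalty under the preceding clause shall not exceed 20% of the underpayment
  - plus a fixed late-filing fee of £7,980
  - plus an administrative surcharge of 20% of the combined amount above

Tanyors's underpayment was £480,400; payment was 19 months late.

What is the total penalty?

£124,872

Accrued rate: 5% × 19 = 95%, capped at 20% → 20%
Failure-to-pay penalty: 20% of £480,400 = £96,080
Penalty before surcharge: £96,080 + £7,980 = £104,060
Administrative surcharge: 20% of £104,060 = £20,812
Total penalty: £104,060 + £20,812 = £124,872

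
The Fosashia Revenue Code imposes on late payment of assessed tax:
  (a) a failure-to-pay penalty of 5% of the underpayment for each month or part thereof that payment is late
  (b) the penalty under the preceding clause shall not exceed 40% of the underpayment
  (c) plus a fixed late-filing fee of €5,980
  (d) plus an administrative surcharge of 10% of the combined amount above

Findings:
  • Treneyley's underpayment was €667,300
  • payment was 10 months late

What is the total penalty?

€300,190

Accrued rate: 5% × 10 = 50%, capped at 40% → 40%
Failure-to-pay penalty: 40% of €667,300 = €266,920
Penalty before surcharge: €266,920 + €5,980 = €272,900
Administrative surcharge: 10% of €272,900 = €27,290
Total penalty: €272,900 + €27,290 = €300,190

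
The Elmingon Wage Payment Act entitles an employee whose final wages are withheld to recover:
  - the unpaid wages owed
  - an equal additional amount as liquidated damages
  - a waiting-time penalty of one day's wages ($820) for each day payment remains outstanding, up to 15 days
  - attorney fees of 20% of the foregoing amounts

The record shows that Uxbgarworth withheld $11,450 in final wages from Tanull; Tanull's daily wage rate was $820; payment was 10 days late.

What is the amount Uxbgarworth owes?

Liquidated damages (equal amount): $11,450
Penalty days: min(10, 15) = 10
Waiting-time penalty: 10 × $820 = $8,200
Subtotal: $11,450 + $11,450 + $8,200 = $31,100
Attorney fees: 20% of $31,100 = $6,220
Total award: $31,100 + $6,220 = $37,320

$37,320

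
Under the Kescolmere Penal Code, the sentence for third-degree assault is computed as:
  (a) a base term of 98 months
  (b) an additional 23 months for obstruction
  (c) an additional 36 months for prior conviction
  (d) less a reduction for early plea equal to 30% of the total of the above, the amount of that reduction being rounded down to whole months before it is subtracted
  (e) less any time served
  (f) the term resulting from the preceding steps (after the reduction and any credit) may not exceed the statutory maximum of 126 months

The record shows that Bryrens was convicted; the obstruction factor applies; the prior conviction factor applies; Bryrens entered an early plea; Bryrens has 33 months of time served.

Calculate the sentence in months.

Obstruction enhancement: +23 months
Prior conviction enhancement: +36 months
Adjusted term: 98 months + 23 months + 36 months = 157 months
Early plea reduction: 30% of 157 months = 47 months (rounded down)
After reduction: 157 − 47 = 110 months
Less time served: 110 months − 33 months = 77 months
Cap at 126 months: 77 months is within the cap, no reduction.

77 months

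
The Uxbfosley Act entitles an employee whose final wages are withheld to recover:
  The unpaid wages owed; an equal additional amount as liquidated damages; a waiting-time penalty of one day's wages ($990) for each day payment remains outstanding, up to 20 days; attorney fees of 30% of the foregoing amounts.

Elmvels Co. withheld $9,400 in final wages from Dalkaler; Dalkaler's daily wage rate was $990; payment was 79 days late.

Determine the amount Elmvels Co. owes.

Liquidated damages (equal amount): $9,400
Penalty days: min(79, 20) = 20
Waiting-time penalty: 20 × $990 = $19,800
Subtotal: $9,400 + $9,400 + $19,800 = $38,600
Attorney fees: 30% of $38,600 = $11,580
Total award: $38,600 + $11,580 = $50,180

$50,180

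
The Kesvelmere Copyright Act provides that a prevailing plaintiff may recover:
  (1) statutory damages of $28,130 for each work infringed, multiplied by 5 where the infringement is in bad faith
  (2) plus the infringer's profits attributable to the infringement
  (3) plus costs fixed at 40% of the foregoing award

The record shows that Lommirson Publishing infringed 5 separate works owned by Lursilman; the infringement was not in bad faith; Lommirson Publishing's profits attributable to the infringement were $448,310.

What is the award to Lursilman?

Statutory damages: 5 × $28,130 = $140,650
Infringement not in bad faith: no ×5 enhancement.
Combined award: $140,650 + $448,310 = $588,960
Costs: 40% of $588,960 = $235,584
Award plus costs: $588,960 + $235,584 = $824,544

Award: $824,544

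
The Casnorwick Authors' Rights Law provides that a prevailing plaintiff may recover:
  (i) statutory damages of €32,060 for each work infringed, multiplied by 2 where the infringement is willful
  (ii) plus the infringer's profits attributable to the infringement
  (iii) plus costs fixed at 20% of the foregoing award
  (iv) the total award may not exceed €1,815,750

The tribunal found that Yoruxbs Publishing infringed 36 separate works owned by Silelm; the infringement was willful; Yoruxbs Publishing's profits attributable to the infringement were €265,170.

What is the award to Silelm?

Statutory damages: 36 × €32,060 = €1,154,160
Doubled: 2 × €1,154,160 = €2,308,320
Combined award: €2,308,320 + €265,170 = €2,573,490
Costs: 20% of €2,573,490 = €514,698
Award plus costs: €2,573,490 + €514,698 = €3,088,188
Cap at €1,815,750: €3,088,188 exceeds the cap → €1,815,750

€1,815,750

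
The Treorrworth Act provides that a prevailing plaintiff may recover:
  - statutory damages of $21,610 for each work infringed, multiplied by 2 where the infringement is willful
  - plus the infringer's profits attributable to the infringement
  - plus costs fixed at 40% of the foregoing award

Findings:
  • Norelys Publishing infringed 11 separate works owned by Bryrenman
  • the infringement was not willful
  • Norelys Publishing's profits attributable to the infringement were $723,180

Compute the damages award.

Statutory damages: 11 × $21,610 = $237,710
Infringement not willful: no ×2 enhancement.
Combined award: $237,710 + $723,180 = $960,890
Costs: 40% of $960,890 = $384,356
Award plus costs: $960,890 + $384,356 = $1,345,246

$1,345,246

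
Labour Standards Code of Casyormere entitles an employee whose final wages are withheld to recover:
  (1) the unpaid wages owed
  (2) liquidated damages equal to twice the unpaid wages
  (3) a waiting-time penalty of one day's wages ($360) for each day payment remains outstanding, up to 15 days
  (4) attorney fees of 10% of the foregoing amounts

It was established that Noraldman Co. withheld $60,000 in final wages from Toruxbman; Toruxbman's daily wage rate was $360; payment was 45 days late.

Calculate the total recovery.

Doubled: 2 × $60,000 = $120,000
Penalty days: min(45, 15) = 15
Waiting-time penalty: 15 × $360 = $5,400
Subtotal: $60,000 + $120,000 + $5,400 = $185,400
Attorney fees: 10% of $185,400 = $18,540
Total award: $185,400 + $18,540 = $203,940

Total award: $203,940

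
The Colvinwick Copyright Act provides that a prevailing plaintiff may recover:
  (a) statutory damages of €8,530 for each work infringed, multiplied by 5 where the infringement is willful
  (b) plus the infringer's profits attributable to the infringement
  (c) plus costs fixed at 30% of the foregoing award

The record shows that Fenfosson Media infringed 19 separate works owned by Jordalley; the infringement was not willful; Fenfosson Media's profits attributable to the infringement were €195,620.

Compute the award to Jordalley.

Statutory damages: 19 × €8,530 = €162,070
Infringement not willful: no ×5 enhancement.
Combined award: €162,070 + €195,620 = €357,690
Costs: 30% of €357,690 = €107,307
Award plus costs: €357,690 + €107,307 = €464,997

€464,997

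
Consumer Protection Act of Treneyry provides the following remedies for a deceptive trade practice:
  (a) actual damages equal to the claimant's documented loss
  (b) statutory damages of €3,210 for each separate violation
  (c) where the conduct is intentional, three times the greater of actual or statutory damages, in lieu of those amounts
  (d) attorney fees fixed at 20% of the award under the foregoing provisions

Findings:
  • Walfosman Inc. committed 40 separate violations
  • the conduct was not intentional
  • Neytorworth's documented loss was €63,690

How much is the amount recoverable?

€230,508

Statutory damages: 40 × €3,210 = €128,400
Conduct not intentional: the in-lieu enhancement does not apply.
Actual plus statutory damages: €63,690 + €128,400 = €192,090
Attorney fees: 20% of €192,090 = €38,418
Total recovery: €192,090 + €38,418 = €230,508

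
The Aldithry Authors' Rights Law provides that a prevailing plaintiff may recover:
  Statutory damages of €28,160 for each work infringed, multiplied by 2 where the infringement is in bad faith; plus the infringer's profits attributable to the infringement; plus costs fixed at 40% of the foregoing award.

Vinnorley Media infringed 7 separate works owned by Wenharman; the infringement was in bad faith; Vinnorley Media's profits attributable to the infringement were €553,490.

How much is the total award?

€1,326,822

Statutory damages: 7 × €28,160 = €197,120
Doubled: 2 × €197,120 = €394,240
Combined award: €394,240 + €553,490 = €947,730
Costs: 40% of €947,730 = €379,092
Award plus costs: €947,730 + €379,092 = €1,326,822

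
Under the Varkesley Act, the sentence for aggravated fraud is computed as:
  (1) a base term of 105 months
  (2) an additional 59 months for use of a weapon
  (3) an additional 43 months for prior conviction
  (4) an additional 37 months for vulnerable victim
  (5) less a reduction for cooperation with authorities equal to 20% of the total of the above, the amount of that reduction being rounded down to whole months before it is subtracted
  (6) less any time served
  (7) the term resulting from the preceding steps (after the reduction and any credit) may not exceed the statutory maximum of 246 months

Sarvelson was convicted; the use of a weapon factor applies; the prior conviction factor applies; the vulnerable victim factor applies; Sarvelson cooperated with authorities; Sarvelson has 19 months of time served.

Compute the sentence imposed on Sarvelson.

177 months

Use of a weapon enhancement: +59 months
Prior conviction enhancement: +43 months
Vulnerable victim enhancement: +37 months
Adjusted term: 105 months + 59 months + 43 months + 37 months = 244 months
Cooperation with authorities reduction: 20% of 244 months = 48 months (rounded down)
After reduction: 244 − 48 = 196 months
Less time served: 196 months − 19 months = 177 months
Cap at 246 months: 177 months is within the cap, no reduction.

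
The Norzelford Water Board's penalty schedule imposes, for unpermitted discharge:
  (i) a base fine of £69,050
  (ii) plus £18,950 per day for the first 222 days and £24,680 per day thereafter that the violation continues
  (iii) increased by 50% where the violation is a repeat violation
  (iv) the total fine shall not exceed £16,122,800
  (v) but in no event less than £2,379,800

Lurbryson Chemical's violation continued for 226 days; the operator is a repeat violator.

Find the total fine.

£6,562,005

First 222 days: 222 × £18,950 = £4,206,900
Remaining days: (226 − 222) × £24,680 = £98,720
Per-day component: £4,206,900 + £98,720 = £4,305,620
Base plus per-day: £69,050 + £4,305,620 = £4,374,670
Enhancement: 50% of £4,374,670 = £2,187,335
Enhanced fine: £4,374,670 + £2,187,335 = £6,562,005
Cap at £16,122,800: £6,562,005 is within the cap, no reduction.
Minimum £2,379,800: £6,562,005 meets the minimum, no increase.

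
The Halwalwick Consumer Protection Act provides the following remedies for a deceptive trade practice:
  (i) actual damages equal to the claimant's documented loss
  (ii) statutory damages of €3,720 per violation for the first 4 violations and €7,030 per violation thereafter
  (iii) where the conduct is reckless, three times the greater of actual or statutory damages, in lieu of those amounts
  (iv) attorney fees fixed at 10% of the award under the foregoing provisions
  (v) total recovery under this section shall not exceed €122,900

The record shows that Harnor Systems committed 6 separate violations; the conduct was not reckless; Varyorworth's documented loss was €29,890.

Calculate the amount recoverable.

€64,713

First 4 violations: 4 × €3,720 = €14,880
Remaining violations: (6 − 4) × €7,030 = €14,060
Statutory damages: €14,880 + €14,060 = €28,940
Conduct not reckless: the in-lieu enhancement does not apply.
Actual plus statutory damages: €29,890 + €28,940 = €58,830
Attorney fees: 10% of €58,830 = €5,883
Total before cap: €58,830 + €5,883 = €64,713
Cap at €122,900: €64,713 is within the cap, no reduction.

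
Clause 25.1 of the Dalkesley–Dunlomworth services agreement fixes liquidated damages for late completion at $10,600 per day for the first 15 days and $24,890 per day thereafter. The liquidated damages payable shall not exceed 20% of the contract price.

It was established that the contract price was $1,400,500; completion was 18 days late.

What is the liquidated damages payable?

$233,670

First 15 days: 15 × $10,600 = $159,000
Remaining days: (18 − 15) × $24,890 = $74,670
Accrued per-day damages: $159,000 + $74,670 = $233,670
Cap: 20% of $1,400,500 = $280,100
Cap at $280,100: $233,670 is within the cap, no reduction.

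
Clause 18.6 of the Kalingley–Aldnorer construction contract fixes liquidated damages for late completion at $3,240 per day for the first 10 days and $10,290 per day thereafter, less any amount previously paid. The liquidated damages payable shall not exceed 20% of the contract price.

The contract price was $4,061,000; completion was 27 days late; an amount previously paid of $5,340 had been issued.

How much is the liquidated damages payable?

First 10 days: 10 × $3,240 = $32,400
Remaining days: (27 − 10) × $10,290 = $174,930
Accrued per-day damages: $32,400 + $174,930 = $207,330
Less amount previously paid: $207,330 − $5,340 = $201,990
Cap: 20% of $4,061,000 = $812,200
Cap at $812,200: $201,990 is within the cap, no reduction.

$201,990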